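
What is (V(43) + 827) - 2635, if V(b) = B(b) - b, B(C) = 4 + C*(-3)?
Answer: -1976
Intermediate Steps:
B(C) = 4 - 3*C
V(b) = 4 - 4*b (V(b) = (4 - 3*b) - b = 4 - 4*b)
(V(43) + 827) - 2635 = ((4 - 4*43) + 827) - 2635 = ((4 - 172) + 827) - 2635 = (-168 + 827) - 2635 = 659 - 2635 = -1976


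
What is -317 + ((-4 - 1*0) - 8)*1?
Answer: -329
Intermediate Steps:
-317 + ((-4 - 1*0) - 8)*1 = -317 + ((-4 + 0) - 8)*1 = -317 + (-4 - 8)*1 = -317 - 12*1 = -317 - 12 = -329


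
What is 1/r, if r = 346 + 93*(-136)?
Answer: -1/12302 ≈ -8.1288e-5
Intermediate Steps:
r = -12302 (r = 346 - 12648 = -12302)
1/r = 1/(-12302) = -1/12302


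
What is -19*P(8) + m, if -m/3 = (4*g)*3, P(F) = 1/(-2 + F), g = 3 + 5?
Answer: -1747/6 ≈ -291.17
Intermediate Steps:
g = 8
m = -288 (m = -3*4*8*3 = -96*3 = -3*96 = -288)
-19*P(8) + m = -19/(-2 + 8) - 288 = -19/6 - 288 = -1747/6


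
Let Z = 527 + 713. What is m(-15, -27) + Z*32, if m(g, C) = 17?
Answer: 39697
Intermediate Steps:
Z = 1240
m(-15, -27) + Z*32 = 17 + 1240*32 = 17 + 39680 = 39697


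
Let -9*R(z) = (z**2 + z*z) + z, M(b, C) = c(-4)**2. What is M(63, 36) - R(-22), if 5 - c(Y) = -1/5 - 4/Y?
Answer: 27619/225 ≈ 122.75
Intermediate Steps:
c(Y) = 26/5 + 4/Y (c(Y) = 5 - (-1/5 - 4/Y) = 5 + (1/5 + 4/Y) = 26/5 + 4/Y)
M(b, C) = 441/25 (M(b, C) = (26/5 + 4/(-4))**2 = (26/5 + 4*(-1/4))**2 = (26/5 - 1)**2 = (21/5)**2 = 441/25)
R(z) = -2*z**2/9 - z/9 (R(z) = -((z**2 + z*z) + z)/9 = -((z**2 + z**2) + z)/9 = -(2*z**2 + z)/9 = -(z + 2*z**2)/9 = -2*z**2/9 - z/9)
M(63, 36) - R(-22) = 441/25 - (-1)*(-22)*(1 + 2*(-22))/9 = 441/25 - (-1)*(-22)*(1 - 44)/9 = 441/25 - (-1)*(-22)*(-43)/9 = 441/25 - 1*(-946/9) = 441/25 + 946/9 = 27619/225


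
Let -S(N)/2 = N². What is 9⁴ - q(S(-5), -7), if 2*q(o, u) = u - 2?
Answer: 13131/2 ≈ 6565.5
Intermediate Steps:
S(N) = -2*N²
q(o, u) = -1 + u/2 (q(o, u) = (u - 2)/2 = (-2 + u)/2 = -1 + u/2)
9⁴ - q(S(-5), -7) = 9⁴ - (-1 + (½)*(-7)) = 6561 - (-1 - 7/2) = 6561 - 1*(-9/2) = 6561 + 9/2 = 13131/2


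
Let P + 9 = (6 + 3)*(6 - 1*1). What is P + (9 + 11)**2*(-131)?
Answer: -52364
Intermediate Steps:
P = 36 (P = -9 + (6 + 3)*(6 - 1*1) = -9 + 9*(6 - 1) = -9 + 9*5 = -9 + 45 = 36)
P + (9 + 11)**2*(-131) = 36 + (9 + 11)**2*(-131) = 36 + 20**2*(-131) = 36 + 400*(-131) = 36 - 52400 = -52364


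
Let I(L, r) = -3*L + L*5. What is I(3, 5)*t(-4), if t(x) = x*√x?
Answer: -48*I ≈ -48.0*I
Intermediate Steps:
I(L, r) = 2*L (I(L, r) = -3*L + 5*L = 2*L)
t(x) = x^(3/2)
I(3, 5)*t(-4) = (2*3)*(-4)^(3/2) = 6*(-8*I) = -48*I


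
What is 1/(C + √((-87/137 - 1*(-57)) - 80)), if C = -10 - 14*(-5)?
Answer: 4110/248219 - I*√443606/496438 ≈ 0.016558 - 0.0013416*I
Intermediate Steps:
C = 60 (C = -10 + 70 = 60)
1/(C + √((-87/137 - 1*(-57)) - 80)) = 1/(60 + √((-87/137 - 1*(-57)) - 80)) = 1/(60 + √((-87*1/137 + 57) - 80)) = 1/(60 + √((-87/137 + 57) - 80)) = 1/(60 + √(7722/137 - 80)) = 1/(60 + √(-3238/137)) = 1/(60 + I*√443606/137)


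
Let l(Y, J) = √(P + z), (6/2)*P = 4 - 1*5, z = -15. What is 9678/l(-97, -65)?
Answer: -4839*I*√138/23 ≈ -2471.5*I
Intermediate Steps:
P = -⅓ (P = (4 - 1*5)/3 = (4 - 5)/3 = (⅓)*(-1) = -⅓ ≈ -0.33333)
l(Y, J) = I*√138/3 (l(Y, J) = √(-⅓ - 15) = √(-46/3) = I*√138/3)
9678/l(-97, -65) = 9678/((I*√138/3)) = 9678*(-I*√138/46) = -4839*I*√138/23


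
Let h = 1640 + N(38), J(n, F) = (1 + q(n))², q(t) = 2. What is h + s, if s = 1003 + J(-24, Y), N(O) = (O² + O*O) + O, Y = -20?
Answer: 5578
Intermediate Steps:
N(O) = O + 2*O² (N(O) = (O² + O²) + O = 2*O² + O = O + 2*O²)
J(n, F) = 9 (J(n, F) = (1 + 2)² = 3² = 9)
h = 4566 (h = 1640 + 38*(1 + 2*38) = 1640 + 38*(1 + 76) = 1640 + 38*77 = 1640 + 2926 = 4566)
s = 1012 (s = 1003 + 9 = 1012)
h + s = 4566 + 1012 = 5578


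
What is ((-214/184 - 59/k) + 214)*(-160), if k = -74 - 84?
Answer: -61984520/1817 ≈ -34114.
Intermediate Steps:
k = -158
((-214/184 - 59/k) + 214)*(-160) = ((-214/184 - 59/(-158)) + 214)*(-160) = ((-214*1/184 - 59*(-1/158)) + 214)*(-160) = ((-107/92 + 59/158) + 214)*(-160) = (-5739/7268 + 214)*(-160) = (1549613/7268)*(-160) = -61984520/1817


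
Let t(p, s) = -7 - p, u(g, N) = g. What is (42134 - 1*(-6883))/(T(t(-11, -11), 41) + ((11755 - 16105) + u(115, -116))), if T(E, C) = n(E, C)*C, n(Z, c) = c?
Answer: -49017/2554 ≈ -19.192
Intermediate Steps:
T(E, C) = C² (T(E, C) = C*C = C²)
(42134 - 1*(-6883))/(T(t(-11, -11), 41) + ((11755 - 16105) + u(115, -116))) = (42134 - 1*(-6883))/(41² + ((11755 - 16105) + 115)) = (42134 + 6883)/(1681 + (-4350 + 115)) = 49017/(1681 - 4235) = 49017/(-2554) = 49017*(-1/2554) = -49017/2554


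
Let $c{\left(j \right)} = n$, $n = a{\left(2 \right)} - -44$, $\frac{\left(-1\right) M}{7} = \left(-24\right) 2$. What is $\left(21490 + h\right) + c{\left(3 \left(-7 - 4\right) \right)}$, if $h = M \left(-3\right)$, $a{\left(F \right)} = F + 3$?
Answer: $20531$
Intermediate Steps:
$a{\left(F \right)} = 3 + F$
$M = 336$ ($M = - 7 \left(\left(-24\right) 2\right) = \left(-7\right) \left(-48\right) = 336$)
$h = -1008$ ($h = 336 \left(-3\right) = -1008$)
$n = 49$ ($n = \left(3 + 2\right) - -44 = 5 + 44 = 49$)
$c{\left(j \right)} = 49$
$\left(21490 + h\right) + c{\left(3 \left(-7 - 4\right) \right)} = \left(21490 - 1008\right) + 49 = 20482 + 49 = 20531$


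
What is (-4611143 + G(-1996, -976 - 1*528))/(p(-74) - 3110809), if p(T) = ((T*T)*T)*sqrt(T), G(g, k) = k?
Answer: 4783021267141/7276137635835 - 623051755976*I*sqrt(74)/7276137635835 ≈ 0.65736 - 0.73661*I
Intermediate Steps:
p(T) = T**(7/2) (p(T) = (T**2*T)*sqrt(T) = T**3*sqrt(T) = T**(7/2))
(-4611143 + G(-1996, -976 - 1*528))/(p(-74) - 3110809) = (-4611143 + (-976 - 1*528))/((-74)**(7/2) - 3110809) = (-4611143 + (-976 - 528))/(-405224*I*sqrt(74) - 3110809) = (-4611143 - 1504)/(-3110809 - 405224*I*sqrt(74)) = -4612647/(-3110809 - 405224*I*sqrt(74))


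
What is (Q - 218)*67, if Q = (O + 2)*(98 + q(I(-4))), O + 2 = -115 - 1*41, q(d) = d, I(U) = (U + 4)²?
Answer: -1038902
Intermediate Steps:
I(U) = (4 + U)²
O = -158 (O = -2 + (-115 - 1*41) = -2 + (-115 - 41) = -2 - 156 = -158)
Q = -15288 (Q = (-158 + 2)*(98 + (4 - 4)²) = -156*(98 + 0²) = -156*(98 + 0) = -156*98 = -15288)
(Q - 218)*67 = (-15288 - 218)*67 = -15506*67 = -1038902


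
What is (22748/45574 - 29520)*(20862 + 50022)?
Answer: -47680892825544/22787 ≈ -2.0925e+9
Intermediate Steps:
(22748/45574 - 29520)*(20862 + 50022) = (22748*(1/45574) - 29520)*70884 = (11374/22787 - 29520)*70884 = -672660866/22787*70884 = -47680892825544/22787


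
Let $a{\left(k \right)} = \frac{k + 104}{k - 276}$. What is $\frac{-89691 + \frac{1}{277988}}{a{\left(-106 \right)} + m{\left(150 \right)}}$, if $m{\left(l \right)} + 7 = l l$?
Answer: $- \frac{4762207146037}{1194282038032} \approx -3.9875$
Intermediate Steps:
$m{\left(l \right)} = -7 + l^{2}$ ($m{\left(l \right)} = -7 + l l = -7 + l^{2}$)
$a{\left(k \right)} = \frac{104 + k}{-276 + k}$
$\frac{-89691 + \frac{1}{277988}}{a{\left(-106 \right)} + m{\left(150 \right)}} = \frac{-89691 + \frac{1}{277988}}{\frac{104 - 106}{-276 - 106} - \left(7 - 150^{2}\right)} = \frac{-89691 + \frac{1}{277988}}{\frac{1}{-382} \left(-2\right) + \left(-7 + 22500\right)} = - \frac{24933021707}{277988 \left(\left(- \frac{1}{382}\right) \left(-2\right) + 22493\right)} = - \frac{24933021707}{277988 \left(\frac{1}{191} + 22493\right)} = - \frac{24933021707}{277988 \cdot \frac{4296164}{191}} = \left(- \frac{24933021707}{277988}\right) \frac{191}{4296164} = - \frac{4762207146037}{1194282038032}$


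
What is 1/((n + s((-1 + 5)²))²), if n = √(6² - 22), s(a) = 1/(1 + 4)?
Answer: 8775/121801 - 250*√14/121801 ≈ 0.064364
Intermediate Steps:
s(a) = ⅕ (s(a) = 1/5 = ⅕)
n = √14 (n = √(36 - 22) = √14 ≈ 3.7417)
1/((n + s((-1 + 5)²))²) = 1/((√14 + ⅕)²) = 1/((⅕ + √14)²) = (⅕ + √14)⁻²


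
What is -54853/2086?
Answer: -54853/2086 ≈ -26.296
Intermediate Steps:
-54853/2086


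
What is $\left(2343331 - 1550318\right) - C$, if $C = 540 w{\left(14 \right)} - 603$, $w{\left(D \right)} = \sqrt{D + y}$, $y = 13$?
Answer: $793616 - 1620 \sqrt{3} \approx 7.9081 \cdot 10^{5}$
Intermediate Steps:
$w{\left(D \right)} = \sqrt{13 + D}$ ($w{\left(D \right)} = \sqrt{D + 13} = \sqrt{13 + D}$)
$C = -603 + 1620 \sqrt{3}$ ($C = 540 \sqrt{13 + 14} - 603 = 540 \sqrt{27} - 603 = 540 \cdot 3 \sqrt{3} - 603 = 1620 \sqrt{3} - 603 = -603 + 1620 \sqrt{3} \approx 2202.9$)
$\left(2343331 - 1550318\right) - C = \left(2343331 - 1550318\right) - \left(-603 + 1620 \sqrt{3}\right) = 793013 + \left(603 - 1620 \sqrt{3}\right) = 793616 - 1620 \sqrt{3}$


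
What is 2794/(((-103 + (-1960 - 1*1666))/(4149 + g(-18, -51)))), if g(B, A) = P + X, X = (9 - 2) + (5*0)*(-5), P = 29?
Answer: -354330/113 ≈ -3135.7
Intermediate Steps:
X = 7 (X = 7 + 0*(-5) = 7 + 0 = 7)
g(B, A) = 36 (g(B, A) = 29 + 7 = 36)
2794/(((-103 + (-1960 - 1*1666))/(4149 + g(-18, -51)))) = 2794/(((-103 + (-1960 - 1*1666))/(4149 + 36))) = 2794/(((-103 + (-1960 - 1666))/4185)) = 2794/(((-103 - 3626)*(1/4185))) = 2794/((-3729*1/4185)) = 2794/(-1243/1395) = 2794*(-1395/1243) = -354330/113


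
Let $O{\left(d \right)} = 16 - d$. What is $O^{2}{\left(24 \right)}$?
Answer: $64$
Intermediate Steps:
$O^{2}{\left(24 \right)} = \left(16 - 24\right)^{2} = \left(-8\right)^{2} = 64$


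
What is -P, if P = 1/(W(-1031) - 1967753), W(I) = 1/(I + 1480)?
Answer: 449/883521096 ≈ 5.0819e-7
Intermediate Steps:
W(I) = 1/(1480 + I)
P = -449/883521096 (P = 1/(1/(1480 - 1031) - 1967753) = 1/(1/449 - 1967753) = 1/(-883521096/449) = -449/883521096 ≈ -5.0819e-7)
-P = -1*(-449/883521096) = 449/883521096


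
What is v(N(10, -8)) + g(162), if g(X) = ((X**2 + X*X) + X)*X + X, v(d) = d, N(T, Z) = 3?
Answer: 8529465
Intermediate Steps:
g(X) = X + X*(X + 2*X**2) (g(X) = ((X**2 + X**2) + X)*X + X = (2*X**2 + X)*X + X = (X + 2*X**2)*X + X = X*(X + 2*X**2) + X = X + X*(X + 2*X**2))
v(N(10, -8)) + g(162) = 3 + 162*(1 + 162 + 2*162**2) = 3 + 162*(1 + 162 + 2*26244) = 3 + 162*(1 + 162 + 52488) = 3 + 162*52651 = 3 + 8529462 = 8529465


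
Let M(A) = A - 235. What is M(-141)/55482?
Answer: -188/27741 ≈ -0.0067770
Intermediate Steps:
M(A) = -235 + A
M(-141)/55482 = (-235 - 141)/55482 = -376*1/55482 = -188/27741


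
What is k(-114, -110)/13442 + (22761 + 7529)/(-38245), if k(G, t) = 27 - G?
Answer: -1709641/2187614 ≈ -0.78151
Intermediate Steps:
k(-114, -110)/13442 + (22761 + 7529)/(-38245) = (27 - 1*(-114))/13442 + (22761 + 7529)/(-38245) = (27 + 114)*(1/13442) + 30290*(-1/38245) = 141*(1/13442) - 6058/7649 = 3/286 - 6058/7649 = -1709641/2187614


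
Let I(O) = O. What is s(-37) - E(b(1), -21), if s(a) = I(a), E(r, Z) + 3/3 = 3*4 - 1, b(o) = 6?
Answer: -47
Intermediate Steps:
E(r, Z) = 10 (E(r, Z) = -1 + (3*4 - 1) = -1 + (12 - 1) = -1 + 11 = 10)
s(a) = a
s(-37) - E(b(1), -21) = -37 - 1*10 = -37 - 10 = -47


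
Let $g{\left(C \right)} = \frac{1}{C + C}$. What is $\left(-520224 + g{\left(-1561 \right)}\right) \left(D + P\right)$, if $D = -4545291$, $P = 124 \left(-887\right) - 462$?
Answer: $\frac{7561572063737789}{3122} \approx 2.422 \cdot 10^{12}$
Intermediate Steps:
$g{\left(C \right)} = \frac{1}{2 C}$
$P = -110450$ ($P = -109988 - 462 = -110450$)
$\left(-520224 + g{\left(-1561 \right)}\right) \left(D + P\right) = \left(-520224 + \frac{1}{2 \left(-1561\right)}\right) \left(-4545291 - 110450\right) = \left(-520224 + \frac{1}{2} \left(- \frac{1}{1561}\right)\right) \left(-4655741\right) = \left(-520224 - \frac{1}{3122}\right) \left(-4655741\right) = \left(- \frac{1624139329}{3122}\right) \left(-4655741\right) = \frac{7561572063737789}{3122}$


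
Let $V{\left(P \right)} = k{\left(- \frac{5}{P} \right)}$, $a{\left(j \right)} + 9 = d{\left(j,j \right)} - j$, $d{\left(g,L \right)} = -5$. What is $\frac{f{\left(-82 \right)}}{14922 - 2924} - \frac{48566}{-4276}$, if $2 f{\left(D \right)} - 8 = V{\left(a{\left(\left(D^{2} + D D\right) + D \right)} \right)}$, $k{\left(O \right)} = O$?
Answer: $\frac{779668619605}{68644013424} \approx 11.358$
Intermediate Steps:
$a{\left(j \right)} = -14 - j$ ($a{\left(j \right)} = -9 - \left(5 + j\right) = -14 - j$)
$V{\left(P \right)} = - \frac{5}{P}$
$f{\left(D \right)} = 4 - \frac{5}{2 \left(-14 - D - 2 D^{2}\right)}$ ($f{\left(D \right)} = 4 + \frac{\left(-5\right) \frac{1}{-14 - \left(\left(D^{2} + D D\right) + D\right)}}{2} = 4 + \frac{\left(-5\right) \frac{1}{-14 - \left(\left(D^{2} + D^{2}\right) + D\right)}}{2} = 4 + \frac{\left(-5\right) \frac{1}{-14 - \left(2 D^{2} + D\right)}}{2} = 4 + \frac{\left(-5\right) \frac{1}{-14 - \left(D + 2 D^{2}\right)}}{2} = 4 + \frac{\left(-5\right) \frac{1}{-14 - D - 2 D^{2}}}{2} = 4 - \frac{5}{2 \left(-14 - D - 2 D^{2}\right)}$)
$\frac{f{\left(-82 \right)}}{14922 - 2924} - \frac{48566}{-4276} = \frac{\frac{1}{2} \frac{1}{14 - 82 \left(1 + 2 \left(-82\right)\right)} \left(117 + 8 \left(-82\right) \left(1 + 2 \left(-82\right)\right)\right)}{14922 - 2924} - \frac{48566}{-4276} = \frac{\frac{1}{2} \frac{1}{14 - 82 \left(1 - 164\right)} \left(117 + 8 \left(-82\right) \left(1 - 164\right)\right)}{14922 - 2924} - - \frac{24283}{2138} = \frac{\frac{1}{2} \frac{1}{14 - -13366} \left(117 + 8 \left(-82\right) \left(-163\right)\right)}{11998} + \frac{24283}{2138} = \frac{117 + 106928}{2 \left(14 + 13366\right)} \frac{1}{11998} + \frac{24283}{2138} = \frac{1}{2} \cdot \frac{1}{13380} \cdot 107045 \cdot \frac{1}{11998} + \frac{24283}{2138} = \frac{21409}{5352} \cdot \frac{1}{11998} + \frac{24283}{2138} = \frac{21409}{64213296} + \frac{24283}{2138} = \frac{779668619605}{68644013424}$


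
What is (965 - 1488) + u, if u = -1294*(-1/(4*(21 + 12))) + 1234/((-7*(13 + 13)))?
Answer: -3122983/6006 ≈ -519.98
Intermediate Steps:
u = 18155/6006 (u = -1294/(33*(-4)) + 1234/((-7*26)) = -1294/(-132) + 1234/(-182) = -1294*(-1/132) + 1234*(-1/182) = 647/66 - 617/91 = 18155/6006 ≈ 3.0228)
(965 - 1488) + u = (965 - 1488) + 18155/6006 = -523 + 18155/6006 = -3122983/6006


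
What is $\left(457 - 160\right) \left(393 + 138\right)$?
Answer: $157707$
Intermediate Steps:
$\left(457 - 160\right) \left(393 + 138\right) = 297 \cdot 531 = 157707$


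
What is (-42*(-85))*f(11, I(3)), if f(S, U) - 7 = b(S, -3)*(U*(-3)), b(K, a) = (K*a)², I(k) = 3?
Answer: -34964580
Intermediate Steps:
b(K, a) = K²*a²
f(S, U) = 7 - 27*U*S² (f(S, U) = 7 + (S²*(-3)²)*(U*(-3)) = 7 + (S²*9)*(-3*U) = 7 + (9*S²)*(-3*U) = 7 - 27*U*S²)
(-42*(-85))*f(11, I(3)) = (-42*(-85))*(7 - 27*3*11²) = 3570*(7 - 27*3*121) = 3570*(7 - 9801) = 3570*(-9794) = -34964580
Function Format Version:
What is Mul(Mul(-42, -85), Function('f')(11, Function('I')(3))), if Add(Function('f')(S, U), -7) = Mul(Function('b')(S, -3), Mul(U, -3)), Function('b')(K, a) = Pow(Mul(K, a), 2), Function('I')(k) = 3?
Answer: -34964580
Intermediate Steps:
Function('b')(K, a) = Mul(Pow(K, 2), Pow(a, 2))
Function('f')(S, U) = Add(7, Mul(-27, U, Pow(S, 2))) (Function('f')(S, U) = Add(7, Mul(Mul(Pow(S, 2), Pow(-3, 2)), Mul(U, -3))) = Add(7, Mul(Mul(Pow(S, 2), 9), Mul(-3, U))) = Add(7, Mul(Mul(9, Pow(S, 2)), Mul(-3, U))) = Add(7, Mul(-27, U, Pow(S, 2))))
Mul(Mul(-42, -85), Function('f')(11, Function('I')(3))) = Mul(Mul(-42, -85), Add(7, Mul(-27, 3, Pow(11, 2)))) = Mul(3570, Add(7, Mul(-27, 3, 121))) = Mul(3570, Add(7, -9801)) = Mul(3570, -9794) = -34964580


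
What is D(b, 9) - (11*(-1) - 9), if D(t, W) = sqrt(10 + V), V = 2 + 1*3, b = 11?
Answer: 20 + sqrt(15) ≈ 23.873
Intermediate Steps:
V = 5 (V = 2 + 3 = 5)
D(t, W) = sqrt(15) (D(t, W) = sqrt(10 + 5) = sqrt(15))
D(b, 9) - (11*(-1) - 9) = sqrt(15) - (11*(-1) - 9) = sqrt(15) - (-11 - 9) = sqrt(15) - 1*(-20) = sqrt(15) + 20 = 20 + sqrt(15)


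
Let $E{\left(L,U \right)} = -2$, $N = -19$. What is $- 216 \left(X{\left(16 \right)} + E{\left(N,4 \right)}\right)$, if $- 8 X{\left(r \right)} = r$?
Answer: $864$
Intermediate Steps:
$X{\left(r \right)} = - \frac{r}{8}$
$- 216 \left(X{\left(16 \right)} + E{\left(N,4 \right)}\right) = - 216 \left(\left(- \frac{1}{8}\right) 16 - 2\right) = - 216 \left(-2 - 2\right) = \left(-216\right) \left(-4\right) = 864$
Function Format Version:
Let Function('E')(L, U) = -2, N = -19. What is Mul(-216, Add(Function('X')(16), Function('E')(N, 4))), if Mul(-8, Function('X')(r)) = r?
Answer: 864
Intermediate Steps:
Function('X')(r) = Mul(Rational(-1, 8), r)
Mul(-216, Add(Function('X')(16), Function('E')(N, 4))) = Mul(-216, Add(Mul(Rational(-1, 8), 16), -2)) = Mul(-216, Add(-2, -2)) = Mul(-216, -4) = 864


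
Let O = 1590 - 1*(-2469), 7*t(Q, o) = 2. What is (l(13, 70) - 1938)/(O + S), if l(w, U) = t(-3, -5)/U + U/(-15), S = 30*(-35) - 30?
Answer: -1427857/2189565 ≈ -0.65212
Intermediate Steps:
S = -1080 (S = -1050 - 30 = -1080)
t(Q, o) = 2/7 (t(Q, o) = (1/7)*2 = 2/7)
O = 4059 (O = 1590 + 2469 = 4059)
l(w, U) = -U/15 + 2/(7*U) (l(w, U) = 2/(7*U) + U/(-15) = 2/(7*U) + U*(-1/15) = 2/(7*U) - U/15 = -U/15 + 2/(7*U))
(l(13, 70) - 1938)/(O + S) = ((-1/15*70 + (2/7)/70) - 1938)/(4059 - 1080) = ((-14/3 + (2/7)*(1/70)) - 1938)/2979 = ((-14/3 + 1/245) - 1938)*(1/2979) = (-3427/735 - 1938)*(1/2979) = -1427857/735*1/2979 = -1427857/2189565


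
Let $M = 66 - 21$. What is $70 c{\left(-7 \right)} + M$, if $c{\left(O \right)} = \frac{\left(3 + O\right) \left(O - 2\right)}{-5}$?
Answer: $-459$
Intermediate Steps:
$M = 45$
$c{\left(O \right)} = - \frac{\left(-2 + O\right) \left(3 + O\right)}{5}$ ($c{\left(O \right)} = \left(3 + O\right) \left(-2 + O\right) \left(- \frac{1}{5}\right) = \left(-2 + O\right) \left(3 + O\right) \left(- \frac{1}{5}\right) = - \frac{\left(-2 + O\right) \left(3 + O\right)}{5}$)
$70 c{\left(-7 \right)} + M = 70 \left(\frac{6}{5} - - \frac{7}{5} - \frac{\left(-7\right)^{2}}{5}\right) + 45 = 70 \left(\frac{6}{5} + \frac{7}{5} - \frac{49}{5}\right) + 45 = 70 \left(- \frac{36}{5}\right) + 45 = -504 + 45 = -459$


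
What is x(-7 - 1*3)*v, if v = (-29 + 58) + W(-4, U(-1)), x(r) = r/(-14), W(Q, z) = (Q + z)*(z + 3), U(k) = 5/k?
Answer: 235/7 ≈ 33.571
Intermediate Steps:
W(Q, z) = (3 + z)*(Q + z) (W(Q, z) = (Q + z)*(3 + z) = (3 + z)*(Q + z))
x(r) = -r/14 (x(r) = r*(-1/14) = -r/14)
v = 47 (v = (-29 + 58) + ((5/(-1))**2 + 3*(-4) + 3*(5/(-1)) - 20/(-1)) = 29 + ((5*(-1))**2 - 12 + 3*(5*(-1)) - 20*(-1)) = 29 + ((-5)**2 - 12 + 3*(-5) - 4*(-5)) = 29 + (25 - 12 - 15 + 20) = 29 + 18 = 47)
x(-7 - 1*3)*v = -(-7 - 1*3)/14*47 = -(-7 - 3)/14*47 = -1/14*(-10)*47 = (5/7)*47 = 235/7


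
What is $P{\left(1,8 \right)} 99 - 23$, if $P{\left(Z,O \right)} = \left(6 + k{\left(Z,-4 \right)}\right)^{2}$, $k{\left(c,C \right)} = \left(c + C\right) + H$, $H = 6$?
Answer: $7996$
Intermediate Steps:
$k{\left(c,C \right)} = 6 + C + c$ ($k{\left(c,C \right)} = \left(c + C\right) + 6 = \left(C + c\right) + 6 = 6 + C + c$)
$P{\left(Z,O \right)} = \left(8 + Z\right)^{2}$ ($P{\left(Z,O \right)} = \left(6 + \left(6 - 4 + Z\right)\right)^{2} = \left(6 + \left(2 + Z\right)\right)^{2} = \left(8 + Z\right)^{2}$)
$P{\left(1,8 \right)} 99 - 23 = \left(8 + 1\right)^{2} \cdot 99 - 23 = 9^{2} \cdot 99 - 23 = 81 \cdot 99 - 23 = 8019 - 23 = 7996$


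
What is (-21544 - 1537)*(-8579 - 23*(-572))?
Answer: -105641737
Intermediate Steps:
(-21544 - 1537)*(-8579 - 23*(-572)) = -23081*(-8579 + 13156) = -23081*4577 = -105641737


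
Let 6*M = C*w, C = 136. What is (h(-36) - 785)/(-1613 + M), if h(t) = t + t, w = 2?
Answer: 2571/4703 ≈ 0.54667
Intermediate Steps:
h(t) = 2*t
M = 136/3 (M = (136*2)/6 = (⅙)*272 = 136/3 ≈ 45.333)
(h(-36) - 785)/(-1613 + M) = (2*(-36) - 785)/(-1613 + 136/3) = (-72 - 785)/(-4703/3) = -857*(-3/4703) = 2571/4703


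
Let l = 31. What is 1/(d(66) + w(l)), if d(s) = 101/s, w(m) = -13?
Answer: -66/757 ≈ -0.087186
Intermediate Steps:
1/(d(66) + w(l)) = 1/(101/66 - 13) = 1/(-757/66) = -66/757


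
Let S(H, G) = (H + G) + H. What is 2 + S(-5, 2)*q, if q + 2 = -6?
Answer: 66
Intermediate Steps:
q = -8 (q = -2 - 6 = -8)
S(H, G) = G + 2*H (S(H, G) = (G + H) + H = G + 2*H)
2 + S(-5, 2)*q = 2 + (2 + 2*(-5))*(-8) = 2 + (2 - 10)*(-8) = 2 - 8*(-8) = 2 + 64 = 66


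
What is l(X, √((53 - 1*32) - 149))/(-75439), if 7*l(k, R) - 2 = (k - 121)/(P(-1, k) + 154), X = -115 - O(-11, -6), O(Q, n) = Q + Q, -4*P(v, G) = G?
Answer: -562/374403757 ≈ -1.5011e-6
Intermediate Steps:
P(v, G) = -G/4
O(Q, n) = 2*Q
X = -93 (X = -115 - 2*(-11) = -115 - 1*(-22) = -115 + 22 = -93)
l(k, R) = 2/7 + (-121 + k)/(7*(154 - k/4)) (l(k, R) = 2/7 + ((k - 121)/(-k/4 + 154))/7 = 2/7 + ((-121 + k)/(154 - k/4))/7 = 2/7 + (-121 + k)/(7*(154 - k/4)))
l(X, √((53 - 1*32) - 149))/(-75439) = (2*(-374 - 1*(-93))/(7*(-616 - 93)))/(-75439) = ((2/7)*(-374 + 93)/(-709))*(-1/75439) = ((2/7)*(-1/709)*(-281))*(-1/75439) = (562/4963)*(-1/75439) = -562/374403757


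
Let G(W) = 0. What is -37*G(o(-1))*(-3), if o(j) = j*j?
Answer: 0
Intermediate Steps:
o(j) = j**2
-37*G(o(-1))*(-3) = -37*0*(-3) = 0*(-3) = 0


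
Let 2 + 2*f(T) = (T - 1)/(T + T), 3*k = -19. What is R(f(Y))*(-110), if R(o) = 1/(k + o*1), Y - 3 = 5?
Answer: 10560/683 ≈ 15.461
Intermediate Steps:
k = -19/3 (k = (⅓)*(-19) = -19/3 ≈ -6.3333)
Y = 8 (Y = 3 + 5 = 8)
f(T) = -1 + (-1 + T)/(4*T) (f(T) = -1 + ((T - 1)/(T + T))/2 = -1 + ((-1 + T)/((2*T)))/2 = -1 + ((-1 + T)*(1/(2*T)))/2 = -1 + ((-1 + T)/(2*T))/2 = -1 + (-1 + T)/(4*T))
R(o) = 1/(-19/3 + o) (R(o) = 1/(-19/3 + o*1) = 1/(-19/3 + o))
R(f(Y))*(-110) = (3/(-19 + 3*((¼)*(-1 - 3*8)/8)))*(-110) = (3/(-19 + 3*((¼)*(⅛)*(-1 - 24))))*(-110) = (3/(-19 + 3*((¼)*(⅛)*(-25))))*(-110) = (3/(-19 + 3*(-25/32)))*(-110) = (3/(-19 - 75/32))*(-110) = (3/(-683/32))*(-110) = (3*(-32/683))*(-110) = -96/683*(-110) = 10560/683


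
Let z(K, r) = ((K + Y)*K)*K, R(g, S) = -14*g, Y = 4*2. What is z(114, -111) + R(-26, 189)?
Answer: 1585876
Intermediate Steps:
Y = 8
z(K, r) = K**2*(8 + K) (z(K, r) = ((K + 8)*K)*K = ((8 + K)*K)*K = (K*(8 + K))*K = K**2*(8 + K))
z(114, -111) + R(-26, 189) = 114**2*(8 + 114) - 14*(-26) = 12996*122 + 364 = 1585512 + 364 = 1585876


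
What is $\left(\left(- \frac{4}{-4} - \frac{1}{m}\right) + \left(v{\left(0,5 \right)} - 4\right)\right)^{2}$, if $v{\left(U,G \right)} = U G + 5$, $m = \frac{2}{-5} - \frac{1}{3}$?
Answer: $\frac{1369}{121} \approx 11.314$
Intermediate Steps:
$m = - \frac{11}{15}$ ($m = 2 \left(- \frac{1}{5}\right) - \frac{1}{3} = - \frac{2}{5} - \frac{1}{3} = - \frac{11}{15} \approx -0.73333$)
$v{\left(U,G \right)} = 5 + G U$ ($v{\left(U,G \right)} = G U + 5 = 5 + G U$)
$\left(\left(- \frac{4}{-4} - \frac{1}{m}\right) + \left(v{\left(0,5 \right)} - 4\right)\right)^{2} = \left(\left(- \frac{4}{-4} - \frac{1}{- \frac{11}{15}}\right) + \left(\left(5 + 5 \cdot 0\right) - 4\right)\right)^{2} = \left(\left(\left(-4\right) \left(- \frac{1}{4}\right) - - \frac{15}{11}\right) + \left(\left(5 + 0\right) - 4\right)\right)^{2} = \left(\left(1 + \frac{15}{11}\right) + \left(5 - 4\right)\right)^{2} = \left(\frac{26}{11} + 1\right)^{2} = \left(\frac{37}{11}\right)^{2} = \frac{1369}{121}$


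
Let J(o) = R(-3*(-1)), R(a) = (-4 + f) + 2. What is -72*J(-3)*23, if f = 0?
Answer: 3312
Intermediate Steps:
R(a) = -2 (R(a) = (-4 + 0) + 2 = -4 + 2 = -2)
J(o) = -2
-72*J(-3)*23 = -72*(-2)*23 = 144*23 = 3312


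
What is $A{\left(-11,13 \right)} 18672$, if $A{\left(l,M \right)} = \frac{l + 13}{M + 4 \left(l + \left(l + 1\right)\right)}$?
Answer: $- \frac{37344}{71} \approx -525.97$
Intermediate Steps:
$A{\left(l,M \right)} = \frac{13 + l}{4 + M + 8 l}$ ($A{\left(l,M \right)} = \frac{13 + l}{M + 4 \left(l + \left(1 + l\right)\right)} = \frac{13 + l}{M + 4 \left(1 + 2 l\right)} = \frac{13 + l}{M + \left(4 + 8 l\right)} = \frac{13 + l}{4 + M + 8 l}$)
$A{\left(-11,13 \right)} 18672 = \frac{13 - 11}{4 + 13 + 8 \left(-11\right)} 18672 = \frac{1}{4 + 13 - 88} \cdot 2 \cdot 18672 = \frac{1}{-71} \cdot 2 \cdot 18672 = \left(- \frac{1}{71}\right) 2 \cdot 18672 = \left(- \frac{2}{71}\right) 18672 = - \frac{37344}{71}$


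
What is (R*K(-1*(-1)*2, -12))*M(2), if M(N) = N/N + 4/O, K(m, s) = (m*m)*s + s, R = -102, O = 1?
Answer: 30600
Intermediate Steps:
K(m, s) = s + s*m**2 (K(m, s) = m**2*s + s = s*m**2 + s = s + s*m**2)
M(N) = 5 (M(N) = N/N + 4/1 = 1 + 4*1 = 1 + 4 = 5)
(R*K(-1*(-1)*2, -12))*M(2) = -(-1224)*(1 + (-1*(-1)*2)**2)*5 = -(-1224)*(1 + (1*2)**2)*5 = -(-1224)*(1 + 2**2)*5 = -(-1224)*(1 + 4)*5 = -(-1224)*5*5 = -102*(-60)*5 = 6120*5 = 30600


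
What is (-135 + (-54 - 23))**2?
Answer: 44944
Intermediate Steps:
(-135 + (-54 - 23))**2 = (-135 - 77)**2 = (-212)**2 = 44944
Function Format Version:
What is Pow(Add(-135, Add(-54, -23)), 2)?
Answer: 44944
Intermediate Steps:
Pow(Add(-135, Add(-54, -23)), 2) = Pow(Add(-135, -77), 2) = Pow(-212, 2) = 44944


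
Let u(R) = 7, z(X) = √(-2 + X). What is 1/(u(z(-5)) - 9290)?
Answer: -1/9283 ≈ -0.00010772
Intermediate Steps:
1/(u(z(-5)) - 9290) = 1/(7 - 9290) = 1/(-9283) = -1/9283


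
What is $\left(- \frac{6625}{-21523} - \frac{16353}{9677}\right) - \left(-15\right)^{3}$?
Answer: $\frac{702650634131}{208278071} \approx 3373.6$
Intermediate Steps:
$\left(- \frac{6625}{-21523} - \frac{16353}{9677}\right) - \left(-15\right)^{3} = \left(\left(-6625\right) \left(- \frac{1}{21523}\right) - \frac{16353}{9677}\right) - -3375 = \left(\frac{6625}{21523} - \frac{16353}{9677}\right) + 3375 = - \frac{287855494}{208278071} + 3375 = \frac{702650634131}{208278071}$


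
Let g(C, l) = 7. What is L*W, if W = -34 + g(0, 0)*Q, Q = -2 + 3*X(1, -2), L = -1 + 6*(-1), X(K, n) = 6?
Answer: -546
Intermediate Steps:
L = -7 (L = -1 - 6 = -7)
Q = 16 (Q = -2 + 3*6 = -2 + 18 = 16)
W = 78 (W = -34 + 7*16 = -34 + 112 = 78)
L*W = -7*78 = -546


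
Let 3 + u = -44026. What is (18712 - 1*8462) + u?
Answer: -33779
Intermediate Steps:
u = -44029 (u = -3 - 44026 = -44029)
(18712 - 1*8462) + u = (18712 - 1*8462) - 44029 = (18712 - 8462) - 44029 = 10250 - 44029 = -33779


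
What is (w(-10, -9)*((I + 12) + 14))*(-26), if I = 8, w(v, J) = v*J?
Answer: -79560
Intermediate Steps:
w(v, J) = J*v
(w(-10, -9)*((I + 12) + 14))*(-26) = ((-9*(-10))*((8 + 12) + 14))*(-26) = (90*(20 + 14))*(-26) = (90*34)*(-26) = 3060*(-26) = -79560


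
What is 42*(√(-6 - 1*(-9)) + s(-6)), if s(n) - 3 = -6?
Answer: -126 + 42*√3 ≈ -53.254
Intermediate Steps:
s(n) = -3 (s(n) = 3 - 6 = -3)
42*(√(-6 - 1*(-9)) + s(-6)) = 42*(√(-6 - 1*(-9)) - 3) = 42*(√(-6 + 9) - 3) = 42*(√3 - 3) = 42*(-3 + √3) = -126 + 42*√3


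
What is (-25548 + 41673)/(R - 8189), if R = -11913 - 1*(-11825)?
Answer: -5375/2759 ≈ -1.9482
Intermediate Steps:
R = -88 (R = -11913 + 11825 = -88)
(-25548 + 41673)/(R - 8189) = (-25548 + 41673)/(-88 - 8189) = 16125/(-8277) = 16125*(-1/8277) = -5375/2759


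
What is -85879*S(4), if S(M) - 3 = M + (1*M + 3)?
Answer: -1202306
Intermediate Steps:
S(M) = 6 + 2*M (S(M) = 3 + (M + (1*M + 3)) = 3 + (M + (M + 3)) = 3 + (M + (3 + M)) = 3 + (3 + 2*M) = 6 + 2*M)
-85879*S(4) = -85879*(6 + 2*4) = -85879*(6 + 8) = -85879*14 = -1202306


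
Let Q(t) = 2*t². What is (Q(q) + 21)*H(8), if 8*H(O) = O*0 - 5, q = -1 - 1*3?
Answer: -265/8 ≈ -33.125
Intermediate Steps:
q = -4 (q = -1 - 3 = -4)
H(O) = -5/8 (H(O) = (O*0 - 5)/8 = (0 - 5)/8 = (⅛)*(-5) = -5/8)
(Q(q) + 21)*H(8) = (2*(-4)² + 21)*(-5/8) = (2*16 + 21)*(-5/8) = (32 + 21)*(-5/8) = 53*(-5/8) = -265/8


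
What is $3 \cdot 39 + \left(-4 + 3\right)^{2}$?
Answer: $118$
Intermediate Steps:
$3 \cdot 39 + \left(-4 + 3\right)^{2} = 117 + \left(-1\right)^{2} = 117 + 1 = 118$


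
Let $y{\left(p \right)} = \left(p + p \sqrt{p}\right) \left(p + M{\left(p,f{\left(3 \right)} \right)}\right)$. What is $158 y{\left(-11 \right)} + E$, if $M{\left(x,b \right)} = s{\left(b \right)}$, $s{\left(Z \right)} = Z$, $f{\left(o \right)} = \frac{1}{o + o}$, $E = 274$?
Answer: $\frac{57307}{3} + \frac{56485 i \sqrt{11}}{3} \approx 19102.0 + 62447.0 i$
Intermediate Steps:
$f{\left(o \right)} = \frac{1}{2 o}$
$M{\left(x,b \right)} = b$
$y{\left(p \right)} = \left(\frac{1}{6} + p\right) \left(p + p^{\frac{3}{2}}\right)$ ($y{\left(p \right)} = \left(p + p \sqrt{p}\right) \left(p + \frac{1}{2 \cdot 3}\right) = \left(p + p^{\frac{3}{2}}\right) \left(p + \frac{1}{2} \cdot \frac{1}{3}\right) = \left(p + p^{\frac{3}{2}}\right) \left(p + \frac{1}{6}\right) = \left(p + p^{\frac{3}{2}}\right) \left(\frac{1}{6} + p\right) = \left(\frac{1}{6} + p\right) \left(p + p^{\frac{3}{2}}\right)$)
$158 y{\left(-11 \right)} + E = 158 \left(\left(-11\right)^{2} + \left(-11\right)^{\frac{5}{2}} + \frac{1}{6} \left(-11\right) + \frac{\left(-11\right)^{\frac{3}{2}}}{6}\right) + 274 = 158 \left(121 + 121 i \sqrt{11} - \frac{11}{6} + \frac{\left(-11\right) i \sqrt{11}}{6}\right) + 274 = 158 \left(121 + 121 i \sqrt{11} - \frac{11}{6} - \frac{11 i \sqrt{11}}{6}\right) + 274 = 158 \left(\frac{715}{6} + \frac{715 i \sqrt{11}}{6}\right) + 274 = \left(\frac{56485}{3} + \frac{56485 i \sqrt{11}}{3}\right) + 274 = \frac{57307}{3} + \frac{56485 i \sqrt{11}}{3}$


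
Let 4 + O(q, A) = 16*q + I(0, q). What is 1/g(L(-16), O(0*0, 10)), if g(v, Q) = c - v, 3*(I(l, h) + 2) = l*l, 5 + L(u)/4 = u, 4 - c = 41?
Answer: 1/47 ≈ 0.021277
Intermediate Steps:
c = -37 (c = 4 - 1*41 = 4 - 41 = -37)
L(u) = -20 + 4*u
I(l, h) = -2 + l²/3 (I(l, h) = -2 + (l*l)/3 = -2 + l²/3)
O(q, A) = -6 + 16*q (O(q, A) = -4 + (16*q + (-2 + (⅓)*0²)) = -4 + (16*q + (-2 + (⅓)*0)) = -4 + (16*q + (-2 + 0)) = -4 + (16*q - 2) = -4 + (-2 + 16*q) = -6 + 16*q)
g(v, Q) = -37 - v
1/g(L(-16), O(0*0, 10)) = 1/(-37 - (-20 + 4*(-16))) = 1/(-37 - (-20 - 64)) = 1/(-37 - 1*(-84)) = 1/(-37 + 84) = 1/47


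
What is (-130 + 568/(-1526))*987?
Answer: -14025834/109 ≈ -1.2868e+5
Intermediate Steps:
(-130 + 568/(-1526))*987 = (-130 + 568*(-1/1526))*987 = (-130 - 284/763)*987 = -99474/763*987 = -14025834/109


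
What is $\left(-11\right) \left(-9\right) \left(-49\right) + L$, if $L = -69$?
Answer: $-4920$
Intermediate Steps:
$\left(-11\right) \left(-9\right) \left(-49\right) + L = \left(-11\right) \left(-9\right) \left(-49\right) - 69 = 99 \left(-49\right) - 69 = -4851 - 69 = -4920$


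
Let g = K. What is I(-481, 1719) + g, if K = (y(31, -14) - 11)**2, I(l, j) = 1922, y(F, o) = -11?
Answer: 2406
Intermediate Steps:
K = 484 (K = (-11 - 11)**2 = (-22)**2 = 484)
g = 484
I(-481, 1719) + g = 1922 + 484 = 2406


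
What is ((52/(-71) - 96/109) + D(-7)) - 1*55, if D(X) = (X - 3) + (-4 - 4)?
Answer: -577431/7739 ≈ -74.613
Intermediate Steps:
D(X) = -11 + X (D(X) = (-3 + X) - 8 = -11 + X)
((52/(-71) - 96/109) + D(-7)) - 1*55 = ((52/(-71) - 96/109) + (-11 - 7)) - 1*55 = ((52*(-1/71) - 96*1/109) - 18) - 55 = ((-52/71 - 96/109) - 18) - 55 = (-12484/7739 - 18) - 55 = -151786/7739 - 55 = -577431/7739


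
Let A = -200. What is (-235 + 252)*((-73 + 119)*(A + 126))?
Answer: -57868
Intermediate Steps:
(-235 + 252)*((-73 + 119)*(A + 126)) = (-235 + 252)*((-73 + 119)*(-200 + 126)) = 17*(46*(-74)) = 17*(-3404) = -57868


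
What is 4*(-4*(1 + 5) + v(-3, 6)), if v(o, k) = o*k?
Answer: -168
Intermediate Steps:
v(o, k) = k*o
4*(-4*(1 + 5) + v(-3, 6)) = 4*(-4*(1 + 5) + 6*(-3)) = 4*(-4*6 - 18) = 4*(-24 - 18) = 4*(-42) = -168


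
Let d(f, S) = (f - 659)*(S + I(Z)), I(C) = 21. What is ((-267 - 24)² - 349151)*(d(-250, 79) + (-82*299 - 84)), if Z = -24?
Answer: 30546813940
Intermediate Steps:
d(f, S) = (-659 + f)*(21 + S) (d(f, S) = (f - 659)*(S + 21) = (-659 + f)*(21 + S))
((-267 - 24)² - 349151)*(d(-250, 79) + (-82*299 - 84)) = ((-267 - 24)² - 349151)*((-13839 - 659*79 + 21*(-250) + 79*(-250)) + (-82*299 - 84)) = ((-291)² - 349151)*((-13839 - 52061 - 5250 - 19750) + (-24518 - 84)) = (84681 - 349151)*(-90900 - 24602) = -264470*(-115502) = 30546813940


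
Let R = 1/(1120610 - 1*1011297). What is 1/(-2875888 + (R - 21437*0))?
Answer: -109313/314371944943 ≈ -3.4772e-7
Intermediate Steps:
R = 1/109313 (R = 1/(1120610 - 1011297) = 1/109313 ≈ 9.1480e-6)
1/(-2875888 + (R - 21437*0)) = 1/(-2875888 + (1/109313 - 21437*0)) = 1/(-2875888 + (1/109313 + 0)) = 1/(-2875888 + 1/109313) = 1/(-314371944943/109313) = -109313/314371944943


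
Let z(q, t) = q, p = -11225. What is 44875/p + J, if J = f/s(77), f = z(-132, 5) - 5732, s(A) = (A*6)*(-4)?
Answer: -85528/103719 ≈ -0.82461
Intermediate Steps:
s(A) = -24*A (s(A) = (6*A)*(-4) = -24*A)
f = -5864 (f = -132 - 5732 = -5864)
J = 733/231 (J = -5864/((-24*77)) = -5864/(-1848) = -5864*(-1/1848) = 733/231 ≈ 3.1732)
44875/p + J = 44875/(-11225) + 733/231 = 44875*(-1/11225) + 733/231 = -1795/449 + 733/231 = -85528/103719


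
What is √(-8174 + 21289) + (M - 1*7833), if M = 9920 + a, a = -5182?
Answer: -3095 + √13115 ≈ -2980.5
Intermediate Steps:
M = 4738 (M = 9920 - 5182 = 4738)
√(-8174 + 21289) + (M - 1*7833) = √(-8174 + 21289) + (4738 - 1*7833) = √13115 + (4738 - 7833) = √13115 - 3095 = -3095 + √13115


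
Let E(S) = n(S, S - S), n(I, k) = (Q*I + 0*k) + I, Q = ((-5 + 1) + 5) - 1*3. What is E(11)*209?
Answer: -2299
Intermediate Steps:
Q = -2 (Q = (-4 + 5) - 3 = 1 - 3 = -2)
n(I, k) = -I (n(I, k) = (-2*I + 0*k) + I = (-2*I + 0) + I = -2*I + I = -I)
E(S) = -S
E(11)*209 = -1*11*209 = -11*209 = -2299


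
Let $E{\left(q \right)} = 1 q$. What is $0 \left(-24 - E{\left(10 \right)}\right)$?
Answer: $0$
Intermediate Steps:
$E{\left(q \right)} = q$
$0 \left(-24 - E{\left(10 \right)}\right) = 0 \left(-24 - 10\right) = 0 \left(-34\right) = 0$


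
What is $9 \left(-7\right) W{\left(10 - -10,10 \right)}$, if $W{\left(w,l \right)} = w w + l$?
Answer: $-25830$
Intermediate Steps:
$W{\left(w,l \right)} = l + w^{2}$ ($W{\left(w,l \right)} = w^{2} + l = l + w^{2}$)
$9 \left(-7\right) W{\left(10 - -10,10 \right)} = 9 \left(-7\right) \left(10 + \left(10 - -10\right)^{2}\right) = - 63 \left(10 + \left(10 + 10\right)^{2}\right) = - 63 \left(10 + 20^{2}\right) = - 63 \left(10 + 400\right) = \left(-63\right) 410 = -25830$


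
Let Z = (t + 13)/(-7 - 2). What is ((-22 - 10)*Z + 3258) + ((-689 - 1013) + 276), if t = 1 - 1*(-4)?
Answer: 1896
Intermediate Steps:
t = 5 (t = 1 + 4 = 5)
Z = -2 (Z = (5 + 13)/(-7 - 2) = 18/(-9) = 18*(-⅑) = -2)
((-22 - 10)*Z + 3258) + ((-689 - 1013) + 276) = ((-22 - 10)*(-2) + 3258) + ((-689 - 1013) + 276) = (-32*(-2) + 3258) + (-1702 + 276) = (64 + 3258) - 1426 = 3322 - 1426 = 1896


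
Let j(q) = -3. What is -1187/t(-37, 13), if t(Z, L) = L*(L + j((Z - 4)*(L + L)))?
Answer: -1187/130 ≈ -9.1308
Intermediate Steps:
t(Z, L) = L*(-3 + L) (t(Z, L) = L*(L - 3) = L*(-3 + L))
-1187/t(-37, 13) = -1187*1/(13*(-3 + 13)) = -1187/(13*10) = -1187/130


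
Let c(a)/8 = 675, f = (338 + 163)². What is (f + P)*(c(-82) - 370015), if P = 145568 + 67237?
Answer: -169110624690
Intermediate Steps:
f = 251001 (f = 501² = 251001)
c(a) = 5400 (c(a) = 8*675 = 5400)
P = 212805
(f + P)*(c(-82) - 370015) = (251001 + 212805)*(5400 - 370015) = 463806*(-364615) = -169110624690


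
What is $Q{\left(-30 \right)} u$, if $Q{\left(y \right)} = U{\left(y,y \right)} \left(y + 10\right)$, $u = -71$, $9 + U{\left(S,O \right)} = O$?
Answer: $-55380$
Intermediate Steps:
$U{\left(S,O \right)} = -9 + O$
$Q{\left(y \right)} = \left(-9 + y\right) \left(10 + y\right)$ ($Q{\left(y \right)} = \left(-9 + y\right) \left(y + 10\right) = \left(-9 + y\right) \left(10 + y\right)$)
$Q{\left(-30 \right)} u = \left(-9 - 30\right) \left(10 - 30\right) \left(-71\right) = \left(-39\right) \left(-20\right) \left(-71\right) = 780 \left(-71\right) = -55380$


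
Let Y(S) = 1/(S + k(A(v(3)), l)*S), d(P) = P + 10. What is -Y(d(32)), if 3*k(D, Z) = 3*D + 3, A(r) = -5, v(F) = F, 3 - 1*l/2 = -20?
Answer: 1/126 ≈ 0.0079365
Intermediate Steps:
l = 46 (l = 6 - 2*(-20) = 6 + 40 = 46)
k(D, Z) = 1 + D (k(D, Z) = (3*D + 3)/3 = (3 + 3*D)/3 = 1 + D)
d(P) = 10 + P
Y(S) = -1/(3*S) (Y(S) = 1/(S + (1 - 5)*S) = 1/(S - 4*S) = 1/(-3*S) = -1/(3*S))
-Y(d(32)) = -(-1)/(3*(10 + 32)) = -(-1)/(3*42) = -1*(-1/126) = 1/126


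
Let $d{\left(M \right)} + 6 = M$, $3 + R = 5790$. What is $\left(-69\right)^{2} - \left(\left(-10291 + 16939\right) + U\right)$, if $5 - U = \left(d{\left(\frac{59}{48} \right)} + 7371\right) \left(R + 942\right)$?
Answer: $\frac{793047425}{16} \approx 4.9565 \cdot 10^{7}$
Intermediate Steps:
$R = 5787$ ($R = -3 + 5790 = 5787$)
$d{\left(M \right)} = -6 + M$
$U = - \frac{793077617}{16}$ ($U = 5 - \left(\left(-6 + \frac{59}{48}\right) + 7371\right) \left(5787 + 942\right) = 5 - \left(\left(-6 + 59 \cdot \frac{1}{48}\right) + 7371\right) 6729 = 5 - \left(\left(-6 + \frac{59}{48}\right) + 7371\right) 6729 = 5 - \left(- \frac{229}{48} + 7371\right) 6729 = 5 - \frac{353579}{48} \cdot 6729 = 5 - \frac{793077697}{16} = - \frac{793077617}{16} \approx -4.9567 \cdot 10^{7}$)
$\left(-69\right)^{2} - \left(\left(-10291 + 16939\right) + U\right) = \left(-69\right)^{2} - \left(\left(-10291 + 16939\right) - \frac{793077617}{16}\right) = 4761 - \left(6648 - \frac{793077617}{16}\right) = 4761 - - \frac{792971249}{16} = 4761 + \frac{792971249}{16} = \frac{793047425}{16}$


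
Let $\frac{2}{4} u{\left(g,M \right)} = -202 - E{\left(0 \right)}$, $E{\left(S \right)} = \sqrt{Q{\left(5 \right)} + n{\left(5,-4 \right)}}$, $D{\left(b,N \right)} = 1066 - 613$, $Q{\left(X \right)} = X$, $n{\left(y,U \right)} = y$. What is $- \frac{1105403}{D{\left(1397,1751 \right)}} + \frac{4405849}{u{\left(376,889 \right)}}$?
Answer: $- \frac{27408291031}{2053298} + \frac{4405849 \sqrt{10}}{81588} \approx -13178.0$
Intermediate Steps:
$D{\left(b,N \right)} = 453$ ($D{\left(b,N \right)} = 1066 - 613 = 453$)
$E{\left(S \right)} = \sqrt{10}$ ($E{\left(S \right)} = \sqrt{5 + 5} = \sqrt{10}$)
$u{\left(g,M \right)} = -404 - 2 \sqrt{10}$ ($u{\left(g,M \right)} = 2 \left(-202 - \sqrt{10}\right) = -404 - 2 \sqrt{10}$)
$- \frac{1105403}{D{\left(1397,1751 \right)}} + \frac{4405849}{u{\left(376,889 \right)}} = - \frac{1105403}{453} + \frac{4405849}{-404 - 2 \sqrt{10}}$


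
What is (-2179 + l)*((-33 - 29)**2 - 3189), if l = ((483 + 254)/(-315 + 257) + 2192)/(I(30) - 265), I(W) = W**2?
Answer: -10496528401/7366 ≈ -1.4250e+6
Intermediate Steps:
l = 126399/36830 (l = ((483 + 254)/(-315 + 257) + 2192)/(30**2 - 265) = (737/(-58) + 2192)/(900 - 265) = (737*(-1/58) + 2192)/635 = (-737/58 + 2192)*(1/635) = (126399/58)*(1/635) = 126399/36830 ≈ 3.4320)
(-2179 + l)*((-33 - 29)**2 - 3189) = (-2179 + 126399/36830)*((-33 - 29)**2 - 3189) = -80126171*((-62)**2 - 3189)/36830 = -80126171*(3844 - 3189)/36830 = -80126171/36830*655 = -10496528401/7366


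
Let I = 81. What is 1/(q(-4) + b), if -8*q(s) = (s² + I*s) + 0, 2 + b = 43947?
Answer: 2/87967 ≈ 2.2736e-5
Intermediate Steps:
b = 43945 (b = -2 + 43947 = 43945)
q(s) = -81*s/8 - s²/8 (q(s) = -((s² + 81*s) + 0)/8 = -(s² + 81*s)/8 = -81*s/8 - s²/8)
1/(q(-4) + b) = 1/(-⅛*(-4)*(81 - 4) + 43945) = 1/(-⅛*(-4)*77 + 43945) = 1/(77/2 + 43945) = 1/(87967/2) = 2/87967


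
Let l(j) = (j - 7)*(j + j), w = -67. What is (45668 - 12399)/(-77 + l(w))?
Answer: 33269/9839 ≈ 3.3813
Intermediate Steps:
l(j) = 2*j*(-7 + j) (l(j) = (-7 + j)*(2*j) = 2*j*(-7 + j))
(45668 - 12399)/(-77 + l(w)) = (45668 - 12399)/(-77 + 2*(-67)*(-7 - 67)) = 33269/(-77 + 2*(-67)*(-74)) = 33269/(-77 + 9916) = 33269/9839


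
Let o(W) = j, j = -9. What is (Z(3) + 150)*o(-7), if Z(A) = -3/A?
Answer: -1341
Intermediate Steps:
o(W) = -9
(Z(3) + 150)*o(-7) = (-3/3 + 150)*(-9) = (-3*⅓ + 150)*(-9) = (-1 + 150)*(-9) = 149*(-9) = -1341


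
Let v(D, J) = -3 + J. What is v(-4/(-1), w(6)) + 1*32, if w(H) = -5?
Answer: 24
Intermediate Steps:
v(-4/(-1), w(6)) + 1*32 = (-3 - 5) + 1*32 = -8 + 32 = 24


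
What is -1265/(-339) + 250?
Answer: 86015/339 ≈ 253.73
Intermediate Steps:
-1265/(-339) + 250 = -1/339*(-1265) + 250 = 1265/339 + 250 = 86015/339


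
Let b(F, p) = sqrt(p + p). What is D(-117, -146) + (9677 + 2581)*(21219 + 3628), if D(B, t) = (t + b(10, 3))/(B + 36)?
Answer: 24670536752/81 - sqrt(6)/81 ≈ 3.0457e+8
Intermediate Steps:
b(F, p) = sqrt(2)*sqrt(p) (b(F, p) = sqrt(2*p) = sqrt(2)*sqrt(p))
D(B, t) = (t + sqrt(6))/(36 + B) (D(B, t) = (t + sqrt(2)*sqrt(3))/(B + 36) = (t + sqrt(6))/(36 + B))
D(-117, -146) + (9677 + 2581)*(21219 + 3628) = (-146 + sqrt(6))/(36 - 117) + (9677 + 2581)*(21219 + 3628) = (-146 + sqrt(6))/(-81) + 12258*24847 = -(-146 + sqrt(6))/81 + 304574526 = (146/81 - sqrt(6)/81) + 304574526 = 24670536752/81 - sqrt(6)/81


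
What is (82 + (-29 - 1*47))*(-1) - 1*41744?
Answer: -41750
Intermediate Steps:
(82 + (-29 - 1*47))*(-1) - 1*41744 = (82 + (-29 - 47))*(-1) - 41744 = (82 - 76)*(-1) - 41744 = 6*(-1) - 41744 = -6 - 41744 = -41750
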